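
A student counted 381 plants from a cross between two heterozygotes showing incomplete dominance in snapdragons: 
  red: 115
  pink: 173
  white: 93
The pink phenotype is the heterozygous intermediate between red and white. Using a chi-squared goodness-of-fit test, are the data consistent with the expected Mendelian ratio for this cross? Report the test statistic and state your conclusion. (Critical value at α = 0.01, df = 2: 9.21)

5.756; consistent

With incomplete dominance, a heterozygote × heterozygote cross gives a 1:2:1 phenotypic ratio.
Expected counts for N = 381 under a 1:2:1 ratio (total parts = 4):
  red: 381 × 1/4 = 95.25
  pink: 381 × 2/4 = 190.5
  white: 381 × 1/4 = 95.25
χ² = Σ (O − E)² / E
  red: (115 − 95.25)² / 95.25 = 4.0951
  pink: (173 − 190.5)² / 190.5 = 1.6076
  white: (93 − 95.25)² / 95.25 = 0.0531
χ² = 4.0951 + 1.6076 + 0.0531 = 5.7558 ≈ 5.756
Degrees of freedom = 3 − 1 = 2; critical value at α = 0.01 is 9.21.
Since 5.756 < 9.21, we fail to reject the null hypothesis — the data are consistent with the 1:2:1 ratio.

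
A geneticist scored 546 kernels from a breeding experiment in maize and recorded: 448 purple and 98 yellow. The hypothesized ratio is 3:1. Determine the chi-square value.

14.479

Under the 3:1 hypothesis (Σ ratio = 4, N = 546):
  purple: 546 × 3/4 = 409.5
  yellow: 546 × 1/4 = 136.5
χ² = Σ (O − E)² / E
  purple: (448 − 409.5)² / 409.5 = 3.6197
  yellow: (98 − 136.5)² / 136.5 = 10.8590
χ² = 3.6197 + 10.8590 = 14.4787 ≈ 14.479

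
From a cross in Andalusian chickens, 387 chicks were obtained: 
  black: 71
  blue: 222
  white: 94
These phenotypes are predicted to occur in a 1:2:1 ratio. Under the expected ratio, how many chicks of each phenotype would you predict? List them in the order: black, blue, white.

96.75, 193.5, 96.75

Expected counts for N = 387 under a 1:2:1 ratio (total parts = 4):
  black: 387 × 1/4 = 96.75
  blue: 387 × 2/4 = 193.5
  white: 387 × 1/4 = 96.75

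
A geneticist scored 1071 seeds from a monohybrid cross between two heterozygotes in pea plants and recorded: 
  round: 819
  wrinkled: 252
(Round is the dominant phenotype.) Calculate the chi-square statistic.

For a monohybrid cross between heterozygotes with complete dominance, the expected phenotypic ratio is 3:1.
Total ratio parts = 4. Expected numbers out of 1071:
  round: 1071 × 3/4 = 803.25
  wrinkled: 1071 × 1/4 = 267.75
χ² = Σ (O − E)² / E
  round: (819 − 803.25)² / 803.25 = 0.3088
  wrinkled: (252 − 267.75)² / 267.75 = 0.9265
χ² = 0.3088 + 0.9265 = 1.2353 ≈ 1.235

1.235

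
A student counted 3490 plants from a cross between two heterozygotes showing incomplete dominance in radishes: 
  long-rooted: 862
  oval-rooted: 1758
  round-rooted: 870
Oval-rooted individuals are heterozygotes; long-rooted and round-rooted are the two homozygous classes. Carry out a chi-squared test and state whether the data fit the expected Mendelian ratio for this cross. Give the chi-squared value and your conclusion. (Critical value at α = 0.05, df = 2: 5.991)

0.230; consistent

With incomplete dominance, a heterozygote × heterozygote cross gives a 1:2:1 phenotypic ratio.
Expected counts for N = 3490 under a 1:2:1 ratio (total parts = 4):
  long-rooted: 3490 × 1/4 = 872.5
  oval-rooted: 3490 × 2/4 = 1745
  round-rooted: 3490 × 1/4 = 872.5
χ² = Σ (O − E)² / E
  long-rooted: (862 − 872.5)² / 872.5 = 0.1264
  oval-rooted: (1758 − 1745)² / 1745 = 0.0968
  round-rooted: (870 − 872.5)² / 872.5 = 0.0072
χ² = 0.1264 + 0.0968 + 0.0072 = 0.2304 ≈ 0.230
Degrees of freedom = 3 − 1 = 2; critical value at α = 0.05 is 5.991.
Since 0.230 < 5.991, we fail to reject the null hypothesis — the data are consistent with the 1:2:1 ratio.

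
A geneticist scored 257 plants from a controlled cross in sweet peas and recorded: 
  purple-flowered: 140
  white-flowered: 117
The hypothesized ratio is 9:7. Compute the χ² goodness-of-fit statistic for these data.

The 9:7 ratio has 16 parts, so with N = 257 the expected counts are:
  purple-flowered: 257 × 9/16 = 144.5625
  white-flowered: 257 × 7/16 = 112.4375
χ² = Σ (O − E)² / E
  purple-flowered: (140 − 144.5625)² / 144.5625 = 0.1440
  white-flowered: (117 − 112.4375)² / 112.4375 = 0.1851
χ² = 0.1440 + 0.1851 = 0.3291 ≈ 0.329

0.329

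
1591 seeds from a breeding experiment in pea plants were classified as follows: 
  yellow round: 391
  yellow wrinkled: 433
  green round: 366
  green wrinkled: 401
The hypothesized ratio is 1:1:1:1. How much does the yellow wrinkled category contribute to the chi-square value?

3.124

Total ratio parts = 4. Expected numbers out of 1591:
  yellow round: 1591 × 1/4 = 397.75
  yellow wrinkled: 1591 × 1/4 = 397.75
  green round: 1591 × 1/4 = 397.75
  green wrinkled: 1591 × 1/4 = 397.75
Contribution of yellow wrinkled: (433 − 397.75)² / 397.75 = 3.1240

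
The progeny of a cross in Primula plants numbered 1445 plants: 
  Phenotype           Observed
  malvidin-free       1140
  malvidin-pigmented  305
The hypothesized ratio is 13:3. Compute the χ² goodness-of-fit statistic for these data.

Expected counts for N = 1445 under a 13:3 ratio (total parts = 16):
  malvidin-free: 1445 × 13/16 = 1174.0625
  malvidin-pigmented: 1445 × 3/16 = 270.9375
χ² = Σ (O − E)² / E
  malvidin-free: (1140 − 1174.0625)² / 1174.0625 = 0.9882
  malvidin-pigmented: (305 − 270.9375)² / 270.9375 = 4.2824
χ² = 0.9882 + 4.2824 = 5.2706 ≈ 5.271

5.271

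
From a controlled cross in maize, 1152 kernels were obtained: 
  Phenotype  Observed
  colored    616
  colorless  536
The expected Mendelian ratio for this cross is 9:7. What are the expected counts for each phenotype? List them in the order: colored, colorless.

648, 504

The 9:7 ratio has 16 parts, so with N = 1152 the expected counts are:
  colored: 1152 × 9/16 = 648
  colorless: 1152 × 7/16 = 504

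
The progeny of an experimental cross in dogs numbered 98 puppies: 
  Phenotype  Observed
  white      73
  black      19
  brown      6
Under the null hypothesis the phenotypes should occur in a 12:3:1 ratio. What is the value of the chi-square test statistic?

0.027

Under the 12:3:1 hypothesis (Σ ratio = 16, N = 98):
  white: 98 × 12/16 = 73.5
  black: 98 × 3/16 = 18.375
  brown: 98 × 1/16 = 6.125
χ² = Σ (O − E)² / E
  white: (73 − 73.5)² / 73.5 = 0.0034
  black: (19 − 18.375)² / 18.375 = 0.0213
  brown: (6 − 6.125)² / 6.125 = 0.0026
χ² = 0.0034 + 0.0213 + 0.0026 = 0.0273 ≈ 0.027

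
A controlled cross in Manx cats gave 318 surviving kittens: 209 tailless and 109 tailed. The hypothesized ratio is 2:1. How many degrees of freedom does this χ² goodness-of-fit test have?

A goodness-of-fit test with 2 phenotype classes has df = 2 − 1 = 1.

1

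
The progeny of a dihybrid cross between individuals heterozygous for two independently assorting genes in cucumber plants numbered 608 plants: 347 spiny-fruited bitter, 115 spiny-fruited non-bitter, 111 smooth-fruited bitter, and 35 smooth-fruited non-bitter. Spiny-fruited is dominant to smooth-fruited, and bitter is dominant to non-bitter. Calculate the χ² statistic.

0.398

A dihybrid F₂ with independent assortment and complete dominance at both loci gives a 9:3:3:1 phenotypic ratio.
Under the 9:3:3:1 hypothesis (Σ ratio = 16, N = 608):
  spiny-fruited bitter: 608 × 9/16 = 342
  spiny-fruited non-bitter: 608 × 3/16 = 114
  smooth-fruited bitter: 608 × 3/16 = 114
  smooth-fruited non-bitter: 608 × 1/16 = 38
χ² = Σ (O − E)² / E
  spiny-fruited bitter: (347 − 342)² / 342 = 0.0731
  spiny-fruited non-bitter: (115 − 114)² / 114 = 0.0088
  smooth-fruited bitter: (111 − 114)² / 114 = 0.0789
  smooth-fruited non-bitter: (35 − 38)² / 38 = 0.2368
χ² = 0.0731 + 0.0088 + 0.0789 + 0.2368 = 0.3976 ≈ 0.398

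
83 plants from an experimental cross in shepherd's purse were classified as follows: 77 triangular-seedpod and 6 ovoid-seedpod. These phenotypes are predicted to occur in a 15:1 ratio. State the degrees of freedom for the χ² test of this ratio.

1

A goodness-of-fit test with 2 phenotype classes has df = 2 − 1 = 1.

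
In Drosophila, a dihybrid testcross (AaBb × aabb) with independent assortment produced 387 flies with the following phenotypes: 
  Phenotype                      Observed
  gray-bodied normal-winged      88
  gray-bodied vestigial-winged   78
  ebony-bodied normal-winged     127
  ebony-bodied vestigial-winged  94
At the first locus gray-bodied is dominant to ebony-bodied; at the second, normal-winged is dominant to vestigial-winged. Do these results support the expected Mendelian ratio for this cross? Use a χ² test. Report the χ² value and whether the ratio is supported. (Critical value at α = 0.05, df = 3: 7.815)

13.961; not consistent

A dihybrid testcross with independent assortment gives a 1:1:1:1 ratio.
Expected counts for N = 387 under a 1:1:1:1 ratio (total parts = 4):
  gray-bodied normal-winged: 387 × 1/4 = 96.75
  gray-bodied vestigial-winged: 387 × 1/4 = 96.75
  ebony-bodied normal-winged: 387 × 1/4 = 96.75
  ebony-bodied vestigial-winged: 387 × 1/4 = 96.75
χ² = Σ (O − E)² / E
  gray-bodied normal-winged: (88 − 96.75)² / 96.75 = 0.7913
  gray-bodied vestigial-winged: (78 − 96.75)² / 96.75 = 3.6337
  ebony-bodied normal-winged: (127 − 96.75)² / 96.75 = 9.4580
  ebony-bodied vestigial-winged: (94 − 96.75)² / 96.75 = 0.0782
χ² = 0.7913 + 3.6337 + 9.4580 + 0.0782 = 13.9612 ≈ 13.961
Degrees of freedom = 4 − 1 = 3; critical value at α = 0.05 is 7.815.
Since 13.961 > 7.815, we reject the null hypothesis — the data do not fit the 1:1:1:1 ratio.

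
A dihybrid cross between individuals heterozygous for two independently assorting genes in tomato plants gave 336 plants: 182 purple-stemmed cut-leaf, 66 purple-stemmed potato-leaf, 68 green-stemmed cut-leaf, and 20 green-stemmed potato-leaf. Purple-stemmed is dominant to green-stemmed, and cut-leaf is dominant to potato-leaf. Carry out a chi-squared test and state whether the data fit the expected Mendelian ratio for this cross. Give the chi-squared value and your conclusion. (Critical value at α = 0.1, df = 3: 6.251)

A dihybrid F₂ with independent assortment and complete dominance at both loci gives a 9:3:3:1 phenotypic ratio.
Expected counts for N = 336 under a 9:3:3:1 ratio (total parts = 16):
  purple-stemmed cut-leaf: 336 × 9/16 = 189
  purple-stemmed potato-leaf: 336 × 3/16 = 63
  green-stemmed cut-leaf: 336 × 3/16 = 63
  green-stemmed potato-leaf: 336 × 1/16 = 21
χ² = Σ (O − E)² / E
  purple-stemmed cut-leaf: (182 − 189)² / 189 = 0.2593
  purple-stemmed potato-leaf: (66 − 63)² / 63 = 0.1429
  green-stemmed cut-leaf: (68 − 63)² / 63 = 0.3968
  green-stemmed potato-leaf: (20 − 21)² / 21 = 0.0476
χ² = 0.2593 + 0.1429 + 0.3968 + 0.0476 = 0.8466 ≈ 0.847
Degrees of freedom = 4 − 1 = 3; critical value at α = 0.1 is 6.251.
Since 0.847 < 6.251, we fail to reject the null hypothesis — the data are consistent with the 9:3:3:1 ratio.

0.847; consistent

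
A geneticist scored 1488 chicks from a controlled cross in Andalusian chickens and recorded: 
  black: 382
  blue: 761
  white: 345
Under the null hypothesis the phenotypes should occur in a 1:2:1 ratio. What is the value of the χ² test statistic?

2.617

Total ratio parts = 4. Expected numbers out of 1488:
  black: 1488 × 1/4 = 372
  blue: 1488 × 2/4 = 744
  white: 1488 × 1/4 = 372
χ² = Σ (O − E)² / E
  black: (382 − 372)² / 372 = 0.2688
  blue: (761 − 744)² / 744 = 0.3884
  white: (345 − 372)² / 372 = 1.9597
χ² = 0.2688 + 0.3884 + 1.9597 = 2.6169 ≈ 2.617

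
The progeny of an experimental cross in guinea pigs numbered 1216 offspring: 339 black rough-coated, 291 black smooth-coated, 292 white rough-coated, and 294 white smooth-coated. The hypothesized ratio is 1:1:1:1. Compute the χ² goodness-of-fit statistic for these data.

Under the 1:1:1:1 hypothesis (Σ ratio = 4, N = 1216):
  black rough-coated: 1216 × 1/4 = 304
  black smooth-coated: 1216 × 1/4 = 304
  white rough-coated: 1216 × 1/4 = 304
  white smooth-coated: 1216 × 1/4 = 304
χ² = Σ (O − E)² / E
  black rough-coated: (339 − 304)² / 304 = 4.0296
  black smooth-coated: (291 − 304)² / 304 = 0.5559
  white rough-coated: (292 − 304)² / 304 = 0.4737
  white smooth-coated: (294 − 304)² / 304 = 0.3289
χ² = 4.0296 + 0.5559 + 0.4737 + 0.3289 = 5.3881 ≈ 5.388

5.388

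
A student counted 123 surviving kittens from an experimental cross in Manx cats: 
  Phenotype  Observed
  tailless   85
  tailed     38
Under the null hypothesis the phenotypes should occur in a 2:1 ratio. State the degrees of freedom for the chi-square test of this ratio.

A goodness-of-fit test with 2 phenotype classes has df = 2 − 1 = 1.

1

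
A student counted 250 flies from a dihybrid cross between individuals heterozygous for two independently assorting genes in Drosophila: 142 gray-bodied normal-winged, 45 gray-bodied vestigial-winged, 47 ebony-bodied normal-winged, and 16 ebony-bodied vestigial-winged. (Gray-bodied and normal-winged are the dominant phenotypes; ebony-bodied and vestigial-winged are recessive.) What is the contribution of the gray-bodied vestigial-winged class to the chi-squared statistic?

0.075

A dihybrid F₂ with independent assortment and complete dominance at both loci gives a 9:3:3:1 phenotypic ratio.
Expected counts for N = 250 under a 9:3:3:1 ratio (total parts = 16):
  gray-bodied normal-winged: 250 × 9/16 = 140.625
  gray-bodied vestigial-winged: 250 × 3/16 = 46.875
  ebony-bodied normal-winged: 250 × 3/16 = 46.875
  ebony-bodied vestigial-winged: 250 × 1/16 = 15.625
Contribution of gray-bodied vestigial-winged: (45 − 46.875)² / 46.875 = 0.0750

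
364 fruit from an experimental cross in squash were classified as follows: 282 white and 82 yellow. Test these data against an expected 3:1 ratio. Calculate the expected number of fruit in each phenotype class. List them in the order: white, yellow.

273, 91

The 3:1 ratio has 4 parts, so with N = 364 the expected counts are:
  white: 364 × 3/4 = 273
  yellow: 364 × 1/4 = 91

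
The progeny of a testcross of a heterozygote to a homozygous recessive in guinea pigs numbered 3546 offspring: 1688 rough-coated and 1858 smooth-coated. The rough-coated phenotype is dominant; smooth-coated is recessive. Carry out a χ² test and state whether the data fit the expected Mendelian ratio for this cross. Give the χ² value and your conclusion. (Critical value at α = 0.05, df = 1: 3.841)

A testcross of a heterozygote (Aa × aa) gives a 1:1 phenotypic ratio.
The 1:1 ratio has 2 parts, so with N = 3546 the expected counts are:
  rough-coated: 3546 × 1/2 = 1773
  smooth-coated: 3546 × 1/2 = 1773
χ² = Σ (O − E)² / E
  rough-coated: (1688 − 1773)² / 1773 = 4.0750
  smooth-coated: (1858 − 1773)² / 1773 = 4.0750
χ² = 4.0750 + 4.0750 = 8.150
Degrees of freedom = 2 − 1 = 1; critical value at α = 0.05 is 3.841.
Since 8.150 > 3.841, we reject the null hypothesis — the data do not fit the 1:1 ratio.

8.150; not consistent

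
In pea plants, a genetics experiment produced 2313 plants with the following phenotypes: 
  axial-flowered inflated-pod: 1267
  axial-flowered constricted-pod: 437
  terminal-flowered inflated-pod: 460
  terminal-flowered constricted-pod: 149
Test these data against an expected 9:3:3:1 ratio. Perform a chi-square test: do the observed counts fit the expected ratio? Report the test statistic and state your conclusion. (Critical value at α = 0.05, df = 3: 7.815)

Total ratio parts = 16. Expected numbers out of 2313:
  axial-flowered inflated-pod: 2313 × 9/16 = 1301.0625
  axial-flowered constricted-pod: 2313 × 3/16 = 433.6875
  terminal-flowered inflated-pod: 2313 × 3/16 = 433.6875
  terminal-flowered constricted-pod: 2313 × 1/16 = 144.5625
χ² = Σ (O − E)² / E
  axial-flowered inflated-pod: (1267 − 1301.0625)² / 1301.0625 = 0.8918
  axial-flowered constricted-pod: (437 − 433.6875)² / 433.6875 = 0.0253
  terminal-flowered inflated-pod: (460 − 433.6875)² / 433.6875 = 1.5964
  terminal-flowered constricted-pod: (149 − 144.5625)² / 144.5625 = 0.1362
χ² = 0.8918 + 0.0253 + 1.5964 + 0.1362 = 2.6497 ≈ 2.650
Degrees of freedom = 4 − 1 = 3; critical value at α = 0.05 is 7.815.
Since 2.650 < 7.815, we fail to reject the null hypothesis — the data are consistent with the 9:3:3:1 ratio.

2.650; consistent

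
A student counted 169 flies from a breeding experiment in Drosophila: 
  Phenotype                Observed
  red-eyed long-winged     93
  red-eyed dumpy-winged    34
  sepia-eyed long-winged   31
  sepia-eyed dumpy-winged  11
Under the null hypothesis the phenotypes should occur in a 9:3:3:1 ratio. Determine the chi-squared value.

0.247

Under the 9:3:3:1 hypothesis (Σ ratio = 16, N = 169):
  red-eyed long-winged: 169 × 9/16 = 95.0625
  red-eyed dumpy-winged: 169 × 3/16 = 31.6875
  sepia-eyed long-winged: 169 × 3/16 = 31.6875
  sepia-eyed dumpy-winged: 169 × 1/16 = 10.5625
χ² = Σ (O − E)² / E
  red-eyed long-winged: (93 − 95.0625)² / 95.0625 = 0.0447
  red-eyed dumpy-winged: (34 − 31.6875)² / 31.6875 = 0.1688
  sepia-eyed long-winged: (31 − 31.6875)² / 31.6875 = 0.0149
  sepia-eyed dumpy-winged: (11 − 10.5625)² / 10.5625 = 0.0181
χ² = 0.0447 + 0.1688 + 0.0149 + 0.0181 = 0.2465 ≈ 0.247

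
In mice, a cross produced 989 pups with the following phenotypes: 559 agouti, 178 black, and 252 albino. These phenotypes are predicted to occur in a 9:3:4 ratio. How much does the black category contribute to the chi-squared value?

Under the 9:3:4 hypothesis (Σ ratio = 16, N = 989):
  agouti: 989 × 9/16 = 556.3125
  black: 989 × 3/16 = 185.4375
  albino: 989 × 4/16 = 247.25
Contribution of black: (178 − 185.4375)² / 185.4375 = 0.2983

0.298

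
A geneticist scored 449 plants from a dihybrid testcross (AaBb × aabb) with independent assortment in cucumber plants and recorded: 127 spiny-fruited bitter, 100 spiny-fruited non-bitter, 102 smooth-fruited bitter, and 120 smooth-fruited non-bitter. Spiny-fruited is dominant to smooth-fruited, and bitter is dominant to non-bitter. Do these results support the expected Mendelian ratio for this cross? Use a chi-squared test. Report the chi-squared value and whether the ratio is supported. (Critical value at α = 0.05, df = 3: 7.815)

4.746; consistent

A dihybrid testcross with independent assortment gives a 1:1:1:1 ratio.
Under the 1:1:1:1 hypothesis (Σ ratio = 4, N = 449):
  spiny-fruited bitter: 449 × 1/4 = 112.25
  spiny-fruited non-bitter: 449 × 1/4 = 112.25
  smooth-fruited bitter: 449 × 1/4 = 112.25
  smooth-fruited non-bitter: 449 × 1/4 = 112.25
χ² = Σ (O − E)² / E
  spiny-fruited bitter: (127 − 112.25)² / 112.25 = 1.9382
  spiny-fruited non-bitter: (100 − 112.25)² / 112.25 = 1.3369
  smooth-fruited bitter: (102 − 112.25)² / 112.25 = 0.9360
  smooth-fruited non-bitter: (120 − 112.25)² / 112.25 = 0.5351
χ² = 1.9382 + 1.3369 + 0.9360 + 0.5351 = 4.7462 ≈ 4.746
Degrees of freedom = 4 − 1 = 3; critical value at α = 0.05 is 7.815.
Since 4.746 < 7.815, we fail to reject the null hypothesis — the data are consistent with the 1:1:1:1 ratio.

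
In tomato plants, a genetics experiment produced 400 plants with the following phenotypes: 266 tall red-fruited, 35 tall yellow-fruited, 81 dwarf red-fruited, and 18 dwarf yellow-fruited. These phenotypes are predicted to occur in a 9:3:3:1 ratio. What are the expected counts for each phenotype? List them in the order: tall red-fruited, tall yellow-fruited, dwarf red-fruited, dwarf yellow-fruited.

225, 75, 75, 25

Total ratio parts = 16. Expected numbers out of 400:
  tall red-fruited: 400 × 9/16 = 225
  tall yellow-fruited: 400 × 3/16 = 75
  dwarf red-fruited: 400 × 3/16 = 75
  dwarf yellow-fruited: 400 × 1/16 = 25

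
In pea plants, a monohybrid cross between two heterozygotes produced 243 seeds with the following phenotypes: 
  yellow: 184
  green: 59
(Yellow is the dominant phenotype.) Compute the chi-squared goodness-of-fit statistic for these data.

For a monohybrid cross between heterozygotes with complete dominance, the expected phenotypic ratio is 3:1.
Expected counts for N = 243 under a 3:1 ratio (total parts = 4):
  yellow: 243 × 3/4 = 182.25
  green: 243 × 1/4 = 60.75
χ² = Σ (O − E)² / E
  yellow: (184 − 182.25)² / 182.25 = 0.0168
  green: (59 − 60.75)² / 60.75 = 0.0504
χ² = 0.0168 + 0.0504 = 0.0672 ≈ 0.067

0.067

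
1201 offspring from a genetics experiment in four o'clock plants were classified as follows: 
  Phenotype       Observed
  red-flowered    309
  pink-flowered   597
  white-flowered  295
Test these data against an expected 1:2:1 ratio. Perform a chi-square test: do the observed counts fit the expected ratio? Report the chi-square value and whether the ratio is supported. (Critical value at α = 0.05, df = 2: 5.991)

0.367; consistent

Under the 1:2:1 hypothesis (Σ ratio = 4, N = 1201):
  red-flowered: 1201 × 1/4 = 300.25
  pink-flowered: 1201 × 2/4 = 600.5
  white-flowered: 1201 × 1/4 = 300.25
χ² = Σ (O − E)² / E
  red-flowered: (309 − 300.25)² / 300.25 = 0.2550
  pink-flowered: (597 − 600.5)² / 600.5 = 0.0204
  white-flowered: (295 − 300.25)² / 300.25 = 0.0918
χ² = 0.2550 + 0.0204 + 0.0918 = 0.3672 ≈ 0.367
Degrees of freedom = 3 − 1 = 2; critical value at α = 0.05 is 5.991.
Since 0.367 < 5.991, we fail to reject the null hypothesis — the data are consistent with the 1:2:1 ratio.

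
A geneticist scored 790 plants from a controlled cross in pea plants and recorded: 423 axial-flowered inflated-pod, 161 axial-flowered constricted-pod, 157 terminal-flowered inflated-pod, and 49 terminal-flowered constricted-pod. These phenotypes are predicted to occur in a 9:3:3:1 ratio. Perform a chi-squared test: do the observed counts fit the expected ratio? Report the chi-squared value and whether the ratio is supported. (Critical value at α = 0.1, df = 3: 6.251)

Under the 9:3:3:1 hypothesis (Σ ratio = 16, N = 790):
  axial-flowered inflated-pod: 790 × 9/16 = 444.375
  axial-flowered constricted-pod: 790 × 3/16 = 148.125
  terminal-flowered inflated-pod: 790 × 3/16 = 148.125
  terminal-flowered constricted-pod: 790 × 1/16 = 49.375
χ² = Σ (O − E)² / E
  axial-flowered inflated-pod: (423 − 444.375)² / 444.375 = 1.0282
  axial-flowered constricted-pod: (161 − 148.125)² / 148.125 = 1.1191
  terminal-flowered inflated-pod: (157 − 148.125)² / 148.125 = 0.5318
  terminal-flowered constricted-pod: (49 − 49.375)² / 49.375 = 0.0028
χ² = 1.0282 + 1.1191 + 0.5318 + 0.0028 = 2.6819 ≈ 2.682
Degrees of freedom = 4 − 1 = 3; critical value at α = 0.1 is 6.251.
Since 2.682 < 6.251, we fail to reject the null hypothesis — the data are consistent with the 9:3:3:1 ratio.

2.682; consistent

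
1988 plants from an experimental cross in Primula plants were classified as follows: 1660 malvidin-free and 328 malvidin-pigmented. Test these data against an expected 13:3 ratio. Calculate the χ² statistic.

6.612

The 13:3 ratio has 16 parts, so with N = 1988 the expected counts are:
  malvidin-free: 1988 × 13/16 = 1615.25
  malvidin-pigmented: 1988 × 3/16 = 372.75
χ² = Σ (O − E)² / E
  malvidin-free: (1660 − 1615.25)² / 1615.25 = 1.2398
  malvidin-pigmented: (328 − 372.75)² / 372.75 = 5.3724
χ² = 1.2398 + 5.3724 = 6.6122 ≈ 6.612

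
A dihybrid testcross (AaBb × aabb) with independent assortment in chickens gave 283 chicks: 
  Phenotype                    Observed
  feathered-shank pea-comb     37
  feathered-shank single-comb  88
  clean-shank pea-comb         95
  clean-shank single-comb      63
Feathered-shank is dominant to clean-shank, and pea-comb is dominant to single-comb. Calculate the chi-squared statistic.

A dihybrid testcross with independent assortment gives a 1:1:1:1 ratio.
Expected counts for N = 283 under a 1:1:1:1 ratio (total parts = 4):
  feathered-shank pea-comb: 283 × 1/4 = 70.75
  feathered-shank single-comb: 283 × 1/4 = 70.75
  clean-shank pea-comb: 283 × 1/4 = 70.75
  clean-shank single-comb: 283 × 1/4 = 70.75
χ² = Σ (O − E)² / E
  feathered-shank pea-comb: (37 − 70.75)² / 70.75 = 16.0998
  feathered-shank single-comb: (88 − 70.75)² / 70.75 = 4.2058
  clean-shank pea-comb: (95 − 70.75)² / 70.75 = 8.3118
  clean-shank single-comb: (63 − 70.75)² / 70.75 = 0.8489
χ² = 16.0998 + 4.2058 + 8.3118 + 0.8489 = 29.4663 ≈ 29.466

29.466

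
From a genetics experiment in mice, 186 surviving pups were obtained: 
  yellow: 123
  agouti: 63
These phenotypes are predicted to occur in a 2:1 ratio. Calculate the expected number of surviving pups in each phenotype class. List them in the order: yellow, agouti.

124, 62

Total ratio parts = 3. Expected numbers out of 186:
  yellow: 186 × 2/3 = 124
  agouti: 186 × 1/3 = 62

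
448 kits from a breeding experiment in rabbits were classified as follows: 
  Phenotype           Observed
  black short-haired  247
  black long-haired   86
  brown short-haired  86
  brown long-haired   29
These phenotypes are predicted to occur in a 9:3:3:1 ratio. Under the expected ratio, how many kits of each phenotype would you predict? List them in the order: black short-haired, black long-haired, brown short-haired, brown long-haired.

252, 84, 84, 28

Expected counts for N = 448 under a 9:3:3:1 ratio (total parts = 16):
  black short-haired: 448 × 9/16 = 252
  black long-haired: 448 × 3/16 = 84
  brown short-haired: 448 × 3/16 = 84
  brown long-haired: 448 × 1/16 = 28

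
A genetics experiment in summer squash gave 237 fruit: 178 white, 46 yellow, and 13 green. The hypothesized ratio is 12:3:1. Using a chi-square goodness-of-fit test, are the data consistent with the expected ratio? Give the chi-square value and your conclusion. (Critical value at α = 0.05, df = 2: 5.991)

0.277; consistent

Total ratio parts = 16. Expected numbers out of 237:
  white: 237 × 12/16 = 177.75
  yellow: 237 × 3/16 = 44.4375
  green: 237 × 1/16 = 14.8125
χ² = Σ (O − E)² / E
  white: (178 − 177.75)² / 177.75 = 0.0004
  yellow: (46 − 44.4375)² / 44.4375 = 0.0549
  green: (13 − 14.8125)² / 14.8125 = 0.2218
χ² = 0.0004 + 0.0549 + 0.2218 = 0.2771 ≈ 0.277
Degrees of freedom = 3 − 1 = 2; critical value at α = 0.05 is 5.991.
Since 0.277 < 5.991, we fail to reject the null hypothesis — the data are consistent with the 12:3:1 ratio.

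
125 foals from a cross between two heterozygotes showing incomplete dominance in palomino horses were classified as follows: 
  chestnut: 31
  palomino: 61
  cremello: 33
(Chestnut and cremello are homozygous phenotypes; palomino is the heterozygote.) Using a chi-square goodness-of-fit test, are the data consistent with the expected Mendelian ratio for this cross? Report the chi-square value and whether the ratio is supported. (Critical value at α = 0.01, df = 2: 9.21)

0.136; consistent

With incomplete dominance, a heterozygote × heterozygote cross gives a 1:2:1 phenotypic ratio.
Under the 1:2:1 hypothesis (Σ ratio = 4, N = 125):
  chestnut: 125 × 1/4 = 31.25
  palomino: 125 × 2/4 = 62.5
  cremello: 125 × 1/4 = 31.25
χ² = Σ (O − E)² / E
  chestnut: (31 − 31.25)² / 31.25 = 0.0020
  palomino: (61 − 62.5)² / 62.5 = 0.0360
  cremello: (33 − 31.25)² / 31.25 = 0.0980
χ² = 0.0020 + 0.0360 + 0.0980 = 0.136
Degrees of freedom = 3 − 1 = 2; critical value at α = 0.01 is 9.21.
Since 0.136 < 9.21, we fail to reject the null hypothesis — the data are consistent with the 1:2:1 ratio.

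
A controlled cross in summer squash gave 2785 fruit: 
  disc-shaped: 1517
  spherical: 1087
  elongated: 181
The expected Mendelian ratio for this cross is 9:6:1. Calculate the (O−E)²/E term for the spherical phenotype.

1.740

Total ratio parts = 16. Expected numbers out of 2785:
  disc-shaped: 2785 × 9/16 = 1566.5625
  spherical: 2785 × 6/16 = 1044.375
  elongated: 2785 × 1/16 = 174.0625
Contribution of spherical: (1087 − 1044.375)² / 1044.375 = 1.7397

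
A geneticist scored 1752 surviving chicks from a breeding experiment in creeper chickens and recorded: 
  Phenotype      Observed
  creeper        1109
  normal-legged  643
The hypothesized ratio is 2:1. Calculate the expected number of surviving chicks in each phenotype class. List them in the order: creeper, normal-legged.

1168, 584

Total ratio parts = 3. Expected numbers out of 1752:
  creeper: 1752 × 2/3 = 1168
  normal-legged: 1752 × 1/3 = 584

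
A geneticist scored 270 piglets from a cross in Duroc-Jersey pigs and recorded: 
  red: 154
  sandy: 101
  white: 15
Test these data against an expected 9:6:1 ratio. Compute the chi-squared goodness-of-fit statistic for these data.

0.239

Total ratio parts = 16. Expected numbers out of 270:
  red: 270 × 9/16 = 151.875
  sandy: 270 × 6/16 = 101.25
  white: 270 × 1/16 = 16.875
χ² = Σ (O − E)² / E
  red: (154 − 151.875)² / 151.875 = 0.0297
  sandy: (101 − 101.25)² / 101.25 = 0.0006
  white: (15 − 16.875)² / 16.875 = 0.2083
χ² = 0.0297 + 0.0006 + 0.2083 = 0.2386 ≈ 0.239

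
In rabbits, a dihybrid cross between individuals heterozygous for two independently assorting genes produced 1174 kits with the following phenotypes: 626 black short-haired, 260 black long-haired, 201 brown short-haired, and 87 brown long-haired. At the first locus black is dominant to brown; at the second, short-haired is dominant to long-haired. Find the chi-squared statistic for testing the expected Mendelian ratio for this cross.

A dihybrid F₂ with independent assortment and complete dominance at both loci gives a 9:3:3:1 phenotypic ratio.
The 9:3:3:1 ratio has 16 parts, so with N = 1174 the expected counts are:
  black short-haired: 1174 × 9/16 = 660.375
  black long-haired: 1174 × 3/16 = 220.125
  brown short-haired: 1174 × 3/16 = 220.125
  brown long-haired: 1174 × 1/16 = 73.375
χ² = Σ (O − E)² / E
  black short-haired: (626 − 660.375)² / 660.375 = 1.7893
  black long-haired: (260 − 220.125)² / 220.125 = 7.2232
  brown short-haired: (201 − 220.125)² / 220.125 = 1.6616
  brown long-haired: (87 − 73.375)² / 73.375 = 2.5300
χ² = 1.7893 + 7.2232 + 1.6616 + 2.5300 = 13.2041 ≈ 13.204

13.204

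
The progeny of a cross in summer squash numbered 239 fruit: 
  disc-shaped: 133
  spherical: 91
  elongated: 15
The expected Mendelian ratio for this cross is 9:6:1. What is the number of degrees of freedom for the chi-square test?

A goodness-of-fit test with 3 phenotype classes has df = 3 − 1 = 2.

2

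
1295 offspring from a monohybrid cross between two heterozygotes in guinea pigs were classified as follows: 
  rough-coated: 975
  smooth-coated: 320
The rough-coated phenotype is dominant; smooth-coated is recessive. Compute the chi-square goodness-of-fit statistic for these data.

0.058

For a monohybrid cross between heterozygotes with complete dominance, the expected phenotypic ratio is 3:1.
The 3:1 ratio has 4 parts, so with N = 1295 the expected counts are:
  rough-coated: 1295 × 3/4 = 971.25
  smooth-coated: 1295 × 1/4 = 323.75
χ² = Σ (O − E)² / E
  rough-coated: (975 − 971.25)² / 971.25 = 0.0145
  smooth-coated: (320 − 323.75)² / 323.75 = 0.0434
χ² = 0.0145 + 0.0434 = 0.0579 ≈ 0.058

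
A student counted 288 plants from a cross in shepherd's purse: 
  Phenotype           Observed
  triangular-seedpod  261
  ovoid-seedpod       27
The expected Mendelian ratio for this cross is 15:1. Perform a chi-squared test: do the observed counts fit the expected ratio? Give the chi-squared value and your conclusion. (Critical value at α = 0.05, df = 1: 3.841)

Under the 15:1 hypothesis (Σ ratio = 16, N = 288):
  triangular-seedpod: 288 × 15/16 = 270
  ovoid-seedpod: 288 × 1/16 = 18
χ² = Σ (O − E)² / E
  triangular-seedpod: (261 − 270)² / 270 = 0.3000
  ovoid-seedpod: (27 − 18)² / 18 = 4.5000
χ² = 0.3000 + 4.5000 = 4.800
Degrees of freedom = 2 − 1 = 1; critical value at α = 0.05 is 3.841.
Since 4.800 > 3.841, we reject the null hypothesis — the data do not fit the 15:1 ratio.

4.800; not consistent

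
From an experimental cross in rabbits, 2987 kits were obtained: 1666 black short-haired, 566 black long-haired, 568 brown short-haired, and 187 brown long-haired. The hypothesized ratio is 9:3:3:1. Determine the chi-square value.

0.296

Expected counts for N = 2987 under a 9:3:3:1 ratio (total parts = 16):
  black short-haired: 2987 × 9/16 = 1680.1875
  black long-haired: 2987 × 3/16 = 560.0625
  brown short-haired: 2987 × 3/16 = 560.0625
  brown long-haired: 2987 × 1/16 = 186.6875
χ² = Σ (O − E)² / E
  black short-haired: (1666 − 1680.1875)² / 1680.1875 = 0.1198
  black long-haired: (566 − 560.0625)² / 560.0625 = 0.0629
  brown short-haired: (568 − 560.0625)² / 560.0625 = 0.1125
  brown long-haired: (187 − 186.6875)² / 186.6875 = 0.0005
χ² = 0.1198 + 0.0629 + 0.1125 + 0.0005 = 0.2957 ≈ 0.296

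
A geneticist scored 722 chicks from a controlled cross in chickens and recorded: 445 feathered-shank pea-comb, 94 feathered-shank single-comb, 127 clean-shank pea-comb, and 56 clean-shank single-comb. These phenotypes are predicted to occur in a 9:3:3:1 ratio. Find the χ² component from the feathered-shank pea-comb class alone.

3.721

Expected counts for N = 722 under a 9:3:3:1 ratio (total parts = 16):
  feathered-shank pea-comb: 722 × 9/16 = 406.125
  feathered-shank single-comb: 722 × 3/16 = 135.375
  clean-shank pea-comb: 722 × 3/16 = 135.375
  clean-shank single-comb: 722 × 1/16 = 45.125
Contribution of feathered-shank pea-comb: (445 − 406.125)² / 406.125 = 3.7212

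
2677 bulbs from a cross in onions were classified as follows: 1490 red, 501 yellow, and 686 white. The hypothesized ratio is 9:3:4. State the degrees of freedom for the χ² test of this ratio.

2

A goodness-of-fit test with 3 phenotype classes has df = 3 − 1 = 2.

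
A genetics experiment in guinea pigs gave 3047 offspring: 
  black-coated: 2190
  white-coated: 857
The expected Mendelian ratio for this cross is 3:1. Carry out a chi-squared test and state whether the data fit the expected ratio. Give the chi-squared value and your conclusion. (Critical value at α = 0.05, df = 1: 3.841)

15.880; not consistent

The 3:1 ratio has 4 parts, so with N = 3047 the expected counts are:
  black-coated: 3047 × 3/4 = 2285.25
  white-coated: 3047 × 1/4 = 761.75
χ² = Σ (O − E)² / E
  black-coated: (2190 − 2285.25)² / 2285.25 = 3.9701
  white-coated: (857 − 761.75)² / 761.75 = 11.9102
χ² = 3.9701 + 11.9102 = 15.8803 ≈ 15.880
Degrees of freedom = 2 − 1 = 1; critical value at α = 0.05 is 3.841.
Since 15.880 > 3.841, we reject the null hypothesis — the data do not fit the 3:1 ratio.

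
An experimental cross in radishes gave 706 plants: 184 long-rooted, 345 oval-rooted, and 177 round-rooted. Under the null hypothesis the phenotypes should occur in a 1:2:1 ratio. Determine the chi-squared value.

Total ratio parts = 4. Expected numbers out of 706:
  long-rooted: 706 × 1/4 = 176.5
  oval-rooted: 706 × 2/4 = 353
  round-rooted: 706 × 1/4 = 176.5
χ² = Σ (O − E)² / E
  long-rooted: (184 − 176.5)² / 176.5 = 0.3187
  oval-rooted: (345 − 353)² / 353 = 0.1813
  round-rooted: (177 − 176.5)² / 176.5 = 0.0014
χ² = 0.3187 + 0.1813 + 0.0014 = 0.5014 ≈ 0.501

0.501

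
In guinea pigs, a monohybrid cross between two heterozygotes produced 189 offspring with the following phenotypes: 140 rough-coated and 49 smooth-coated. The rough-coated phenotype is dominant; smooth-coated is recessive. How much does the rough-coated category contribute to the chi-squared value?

0.022

For a monohybrid cross between heterozygotes with complete dominance, the expected phenotypic ratio is 3:1.
Under the 3:1 hypothesis (Σ ratio = 4, N = 189):
  rough-coated: 189 × 3/4 = 141.75
  smooth-coated: 189 × 1/4 = 47.25
Contribution of rough-coated: (140 − 141.75)² / 141.75 = 0.0216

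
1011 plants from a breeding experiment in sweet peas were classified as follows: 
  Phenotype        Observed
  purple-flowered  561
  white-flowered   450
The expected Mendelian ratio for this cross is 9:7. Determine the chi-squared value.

0.238

The 9:7 ratio has 16 parts, so with N = 1011 the expected counts are:
  purple-flowered: 1011 × 9/16 = 568.6875
  white-flowered: 1011 × 7/16 = 442.3125
χ² = Σ (O − E)² / E
  purple-flowered: (561 − 568.6875)² / 568.6875 = 0.1039
  white-flowered: (450 − 442.3125)² / 442.3125 = 0.1336
χ² = 0.1039 + 0.1336 = 0.2375 ≈ 0.238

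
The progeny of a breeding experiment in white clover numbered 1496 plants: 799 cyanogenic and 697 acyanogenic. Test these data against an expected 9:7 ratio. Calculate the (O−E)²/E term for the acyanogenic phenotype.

2.760

Expected counts for N = 1496 under a 9:7 ratio (total parts = 16):
  cyanogenic: 1496 × 9/16 = 841.5
  acyanogenic: 1496 × 7/16 = 654.5
Contribution of acyanogenic: (697 − 654.5)² / 654.5 = 2.7597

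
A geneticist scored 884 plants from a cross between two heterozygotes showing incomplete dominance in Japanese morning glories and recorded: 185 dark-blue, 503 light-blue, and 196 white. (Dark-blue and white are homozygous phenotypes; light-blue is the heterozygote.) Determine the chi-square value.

17.111

With incomplete dominance, a heterozygote × heterozygote cross gives a 1:2:1 phenotypic ratio.
Total ratio parts = 4. Expected numbers out of 884:
  dark-blue: 884 × 1/4 = 221
  light-blue: 884 × 2/4 = 442
  white: 884 × 1/4 = 221
χ² = Σ (O − E)² / E
  dark-blue: (185 − 221)² / 221 = 5.8643
  light-blue: (503 − 442)² / 442 = 8.4186
  white: (196 − 221)² / 221 = 2.8281
χ² = 5.8643 + 8.4186 + 2.8281 = 17.111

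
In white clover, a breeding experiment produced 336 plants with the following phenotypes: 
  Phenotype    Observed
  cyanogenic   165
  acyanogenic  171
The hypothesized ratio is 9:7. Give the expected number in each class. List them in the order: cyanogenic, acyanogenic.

Under the 9:7 hypothesis (Σ ratio = 16, N = 336):
  cyanogenic: 336 × 9/16 = 189
  acyanogenic: 336 × 7/16 = 147

189, 147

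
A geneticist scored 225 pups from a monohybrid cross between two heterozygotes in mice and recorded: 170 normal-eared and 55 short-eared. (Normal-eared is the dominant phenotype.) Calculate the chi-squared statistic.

For a monohybrid cross between heterozygotes with complete dominance, the expected phenotypic ratio is 3:1.
Expected counts for N = 225 under a 3:1 ratio (total parts = 4):
  normal-eared: 225 × 3/4 = 168.75
  short-eared: 225 × 1/4 = 56.25
χ² = Σ (O − E)² / E
  normal-eared: (170 − 168.75)² / 168.75 = 0.0093
  short-eared: (55 − 56.25)² / 56.25 = 0.0278
χ² = 0.0093 + 0.0278 = 0.0371 ≈ 0.037

0.037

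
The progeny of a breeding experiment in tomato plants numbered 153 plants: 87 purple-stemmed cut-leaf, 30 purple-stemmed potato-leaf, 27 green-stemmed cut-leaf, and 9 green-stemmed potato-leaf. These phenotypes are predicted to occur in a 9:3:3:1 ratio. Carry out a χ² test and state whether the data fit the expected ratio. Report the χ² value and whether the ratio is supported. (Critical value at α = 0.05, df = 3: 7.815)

0.203; consistent

Under the 9:3:3:1 hypothesis (Σ ratio = 16, N = 153):
  purple-stemmed cut-leaf: 153 × 9/16 = 86.0625
  purple-stemmed potato-leaf: 153 × 3/16 = 28.6875
  green-stemmed cut-leaf: 153 × 3/16 = 28.6875
  green-stemmed potato-leaf: 153 × 1/16 = 9.5625
χ² = Σ (O − E)² / E
  purple-stemmed cut-leaf: (87 − 86.0625)² / 86.0625 = 0.0102
  purple-stemmed potato-leaf: (30 − 28.6875)² / 28.6875 = 0.0600
  green-stemmed cut-leaf: (27 − 28.6875)² / 28.6875 = 0.0993
  green-stemmed potato-leaf: (9 − 9.5625)² / 9.5625 = 0.0331
χ² = 0.0102 + 0.0600 + 0.0993 + 0.0331 = 0.2026 ≈ 0.203
Degrees of freedom = 4 − 1 = 3; critical value at α = 0.05 is 7.815.
Since 0.203 < 7.815, we fail to reject the null hypothesis — the data are consistent with the 9:3:3:1 ratio.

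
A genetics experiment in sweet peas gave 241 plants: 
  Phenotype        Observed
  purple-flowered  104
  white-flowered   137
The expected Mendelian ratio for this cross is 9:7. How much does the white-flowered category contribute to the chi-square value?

9.448

Expected counts for N = 241 under a 9:7 ratio (total parts = 16):
  purple-flowered: 241 × 9/16 = 135.5625
  white-flowered: 241 × 7/16 = 105.4375
Contribution of white-flowered: (137 − 105.4375)² / 105.4375 = 9.4482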